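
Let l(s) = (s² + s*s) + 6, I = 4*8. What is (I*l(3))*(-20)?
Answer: -15360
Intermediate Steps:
I = 32
l(s) = 6 + 2*s² (l(s) = (s² + s²) + 6 = 2*s² + 6 = 6 + 2*s²)
(I*l(3))*(-20) = (32*(6 + 2*3²))*(-20) = (32*(6 + 2*9))*(-20) = (32*(6 + 18))*(-20) = (32*24)*(-20) = 768*(-20) = -15360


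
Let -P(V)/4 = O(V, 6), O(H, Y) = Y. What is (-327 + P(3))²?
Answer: 123201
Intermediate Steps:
P(V) = -24 (P(V) = -4*6 = -24)
(-327 + P(3))² = (-327 - 24)² = (-351)² = 123201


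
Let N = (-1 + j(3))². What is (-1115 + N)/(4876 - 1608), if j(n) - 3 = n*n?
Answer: -497/1634 ≈ -0.30416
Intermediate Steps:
j(n) = 3 + n² (j(n) = 3 + n*n = 3 + n²)
N = 121 (N = (-1 + (3 + 3²))² = (-1 + (3 + 9))² = (-1 + 12)² = 11² = 121)
(-1115 + N)/(4876 - 1608) = (-1115 + 121)/(4876 - 1608) = -994/3268 = -994*1/3268 = -497/1634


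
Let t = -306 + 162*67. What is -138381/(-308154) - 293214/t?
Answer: -1234658669/45144561 ≈ -27.349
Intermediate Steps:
t = 10548 (t = -306 + 10854 = 10548)
-138381/(-308154) - 293214/t = -138381/(-308154) - 293214/10548 = -138381*(-1/308154) - 293214*1/10548 = 46127/102718 - 48869/1758 = -1234658669/45144561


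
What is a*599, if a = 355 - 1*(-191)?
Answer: 327054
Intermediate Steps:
a = 546 (a = 355 + 191 = 546)
a*599 = 546*599 = 327054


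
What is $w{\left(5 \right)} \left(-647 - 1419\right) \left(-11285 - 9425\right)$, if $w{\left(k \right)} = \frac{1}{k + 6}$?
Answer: $\frac{42786860}{11} \approx 3.8897 \cdot 10^{6}$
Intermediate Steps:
$w{\left(k \right)} = \frac{1}{6 + k}$
$w{\left(5 \right)} \left(-647 - 1419\right) \left(-11285 - 9425\right) = \frac{\left(-647 - 1419\right) \left(-11285 - 9425\right)}{6 + 5} = \frac{\left(-2066\right) \left(-20710\right)}{11} = \frac{1}{11} \cdot 42786860 = \frac{42786860}{11}$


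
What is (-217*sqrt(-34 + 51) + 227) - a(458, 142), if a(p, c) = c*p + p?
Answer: -65267 - 217*sqrt(17) ≈ -66162.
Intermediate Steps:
a(p, c) = p + c*p
(-217*sqrt(-34 + 51) + 227) - a(458, 142) = (-217*sqrt(-34 + 51) + 227) - 458*(1 + 142) = (-217*sqrt(17) + 227) - 458*143 = (227 - 217*sqrt(17)) - 1*65494 = (227 - 217*sqrt(17)) - 65494 = -65267 - 217*sqrt(17)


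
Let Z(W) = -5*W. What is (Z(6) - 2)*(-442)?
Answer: 14144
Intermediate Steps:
(Z(6) - 2)*(-442) = (-5*6 - 2)*(-442) = (-30 - 2)*(-442) = -32*(-442) = 14144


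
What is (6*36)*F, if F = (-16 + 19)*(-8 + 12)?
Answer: 2592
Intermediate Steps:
F = 12 (F = 3*4 = 12)
(6*36)*F = (6*36)*12 = 216*12 = 2592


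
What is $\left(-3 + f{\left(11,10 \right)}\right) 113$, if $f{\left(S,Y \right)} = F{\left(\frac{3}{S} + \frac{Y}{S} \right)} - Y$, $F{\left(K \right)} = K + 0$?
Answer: $- \frac{14690}{11} \approx -1335.5$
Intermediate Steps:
$F{\left(K \right)} = K$
$f{\left(S,Y \right)} = - Y + \frac{3}{S} + \frac{Y}{S}$ ($f{\left(S,Y \right)} = \left(\frac{3}{S} + \frac{Y}{S}\right) - Y = - Y + \frac{3}{S} + \frac{Y}{S}$)
$\left(-3 + f{\left(11,10 \right)}\right) 113 = \left(-3 + \frac{3 + 10 - 11 \cdot 10}{11}\right) 113 = \left(-3 + \frac{3 + 10 - 110}{11}\right) 113 = \left(-3 + \frac{1}{11} \left(-97\right)\right) 113 = \left(-3 - \frac{97}{11}\right) 113 = \left(- \frac{130}{11}\right) 113 = - \frac{14690}{11}$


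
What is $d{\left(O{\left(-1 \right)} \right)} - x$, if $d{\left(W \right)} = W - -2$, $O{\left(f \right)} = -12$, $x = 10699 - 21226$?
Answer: $10517$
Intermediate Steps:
$x = -10527$
$d{\left(W \right)} = 2 + W$ ($d{\left(W \right)} = W + 2 = 2 + W$)
$d{\left(O{\left(-1 \right)} \right)} - x = \left(2 - 12\right) - -10527 = -10 + 10527 = 10517$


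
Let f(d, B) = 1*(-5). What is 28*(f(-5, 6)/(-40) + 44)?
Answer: 2471/2 ≈ 1235.5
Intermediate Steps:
f(d, B) = -5
28*(f(-5, 6)/(-40) + 44) = 28*(-5/(-40) + 44) = 28*(-5*(-1/40) + 44) = 28*(⅛ + 44) = 28*(353/8) = 2471/2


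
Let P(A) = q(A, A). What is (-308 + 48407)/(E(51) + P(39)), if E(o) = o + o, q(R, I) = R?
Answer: 16033/47 ≈ 341.13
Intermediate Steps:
P(A) = A
E(o) = 2*o
(-308 + 48407)/(E(51) + P(39)) = (-308 + 48407)/(2*51 + 39) = 48099/(102 + 39) = 48099/141 = 48099*(1/141) = 16033/47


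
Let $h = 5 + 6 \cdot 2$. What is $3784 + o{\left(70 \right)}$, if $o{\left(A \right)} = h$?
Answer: $3801$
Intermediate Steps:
$h = 17$ ($h = 5 + 12 = 17$)
$o{\left(A \right)} = 17$
$3784 + o{\left(70 \right)} = 3784 + 17 = 3801$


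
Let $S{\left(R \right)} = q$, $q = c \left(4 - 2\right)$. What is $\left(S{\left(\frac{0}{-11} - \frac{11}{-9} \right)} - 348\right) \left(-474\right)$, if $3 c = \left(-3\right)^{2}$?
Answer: $162108$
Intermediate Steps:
$c = 3$ ($c = \frac{\left(-3\right)^{2}}{3} = \frac{1}{3} \cdot 9 = 3$)
$q = 6$ ($q = 3 \left(4 - 2\right) = 3 \cdot 2 = 6$)
$S{\left(R \right)} = 6$
$\left(S{\left(\frac{0}{-11} - \frac{11}{-9} \right)} - 348\right) \left(-474\right) = \left(6 - 348\right) \left(-474\right) = \left(-342\right) \left(-474\right) = 162108$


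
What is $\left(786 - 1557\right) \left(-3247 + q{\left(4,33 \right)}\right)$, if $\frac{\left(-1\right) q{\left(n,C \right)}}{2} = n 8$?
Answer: $2552781$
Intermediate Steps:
$q{\left(n,C \right)} = - 16 n$ ($q{\left(n,C \right)} = - 2 n 8 = - 2 \cdot 8 n = - 16 n$)
$\left(786 - 1557\right) \left(-3247 + q{\left(4,33 \right)}\right) = \left(786 - 1557\right) \left(-3247 - 64\right) = - 771 \left(-3247 - 64\right) = \left(-771\right) \left(-3311\right) = 2552781$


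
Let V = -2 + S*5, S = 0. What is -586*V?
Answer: 1172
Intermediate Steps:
V = -2 (V = -2 + 0*5 = -2 + 0 = -2)
-586*V = -586*(-2) = 1172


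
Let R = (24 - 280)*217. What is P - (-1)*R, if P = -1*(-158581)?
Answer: 103029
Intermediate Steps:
R = -55552 (R = -256*217 = -55552)
P = 158581
P - (-1)*R = 158581 - (-1)*(-55552) = 158581 - 1*55552 = 158581 - 55552 = 103029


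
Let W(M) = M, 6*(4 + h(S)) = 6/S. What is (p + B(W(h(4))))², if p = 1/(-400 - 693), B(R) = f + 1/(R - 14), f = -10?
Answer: 609138103729/6022225609 ≈ 101.15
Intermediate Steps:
h(S) = -4 + 1/S (h(S) = -4 + (6/S)/6 = -4 + 1/S)
B(R) = -10 + 1/(-14 + R) (B(R) = -10 + 1/(R - 14) = -10 + 1/(-14 + R))
p = -1/1093 (p = 1/(-1093) = -1/1093 ≈ -0.00091491)
(p + B(W(h(4))))² = (-1/1093 + (141 - 10*(-4 + 1/4))/(-14 + (-4 + 1/4)))² = (-1/1093 + (141 - 10*(-4 + ¼))/(-14 + (-4 + ¼)))² = (-1/1093 + (141 - 10*(-15/4))/(-14 - 15/4))² = (-1/1093 + (141 + 75/2)/(-71/4))² = (-1/1093 - 4/71*357/2)² = (-1/1093 - 714/71)² = (-780473/77603)² = 609138103729/6022225609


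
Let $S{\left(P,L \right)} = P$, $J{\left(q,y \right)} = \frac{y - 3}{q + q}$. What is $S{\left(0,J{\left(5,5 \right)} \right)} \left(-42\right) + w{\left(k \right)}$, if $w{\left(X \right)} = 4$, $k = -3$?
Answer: $4$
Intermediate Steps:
$J{\left(q,y \right)} = \frac{-3 + y}{2 q}$
$S{\left(0,J{\left(5,5 \right)} \right)} \left(-42\right) + w{\left(k \right)} = 0 \left(-42\right) + 4 = 0 + 4 = 4$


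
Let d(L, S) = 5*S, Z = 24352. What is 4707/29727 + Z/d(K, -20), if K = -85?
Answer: -20095589/82575 ≈ -243.36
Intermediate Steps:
4707/29727 + Z/d(K, -20) = 4707/29727 + 24352/((5*(-20))) = 4707*(1/29727) + 24352/(-100) = 523/3303 + 24352*(-1/100) = 523/3303 - 6088/25 = -20095589/82575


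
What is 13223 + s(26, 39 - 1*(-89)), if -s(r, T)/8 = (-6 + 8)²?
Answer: 13191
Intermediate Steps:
s(r, T) = -32 (s(r, T) = -8*(-6 + 8)² = -8*2² = -8*4 = -32)
13223 + s(26, 39 - 1*(-89)) = 13223 - 32 = 13191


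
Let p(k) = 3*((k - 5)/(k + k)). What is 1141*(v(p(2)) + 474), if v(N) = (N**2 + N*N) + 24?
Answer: 4638165/8 ≈ 5.7977e+5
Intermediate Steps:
p(k) = 3*(-5 + k)/(2*k) (p(k) = 3*((-5 + k)/((2*k))) = 3*((-5 + k)*(1/(2*k))) = 3*((-5 + k)/(2*k)) = 3*(-5 + k)/(2*k))
v(N) = 24 + 2*N**2 (v(N) = (N**2 + N**2) + 24 = 2*N**2 + 24 = 24 + 2*N**2)
1141*(v(p(2)) + 474) = 1141*((24 + 2*((3/2)*(-5 + 2)/2)**2) + 474) = 1141*((24 + 2*((3/2)*(1/2)*(-3))**2) + 474) = 1141*((24 + 2*(-9/4)**2) + 474) = 1141*((24 + 2*(81/16)) + 474) = 1141*((24 + 81/8) + 474) = 1141*(273/8 + 474) = 1141*(4065/8) = 4638165/8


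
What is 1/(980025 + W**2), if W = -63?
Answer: 1/983994 ≈ 1.0163e-6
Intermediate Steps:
1/(980025 + W**2) = 1/(980025 + (-63)**2) = 1/(980025 + 3969) = 1/983994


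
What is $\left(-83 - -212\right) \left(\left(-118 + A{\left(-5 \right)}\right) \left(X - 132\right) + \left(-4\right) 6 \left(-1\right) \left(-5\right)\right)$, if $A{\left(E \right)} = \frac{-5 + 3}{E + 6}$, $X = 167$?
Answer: $-557280$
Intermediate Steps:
$A{\left(E \right)} = - \frac{2}{6 + E}$
$\left(-83 - -212\right) \left(\left(-118 + A{\left(-5 \right)}\right) \left(X - 132\right) + \left(-4\right) 6 \left(-1\right) \left(-5\right)\right) = \left(-83 - -212\right) \left(\left(-118 - \frac{2}{6 - 5}\right) \left(167 - 132\right) + \left(-4\right) 6 \left(-1\right) \left(-5\right)\right) = \left(-83 + 212\right) \left(\left(-118 - \frac{2}{1}\right) 35 + \left(-24\right) \left(-1\right) \left(-5\right)\right) = 129 \left(\left(-118 - 2\right) 35 + 24 \left(-5\right)\right) = 129 \left(\left(-118 - 2\right) 35 - 120\right) = 129 \left(\left(-120\right) 35 - 120\right) = 129 \left(-4200 - 120\right) = 129 \left(-4320\right) = -557280$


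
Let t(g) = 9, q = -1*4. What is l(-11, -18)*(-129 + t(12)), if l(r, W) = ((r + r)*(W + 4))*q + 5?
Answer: 147240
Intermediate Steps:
q = -4
l(r, W) = 5 - 8*r*(4 + W) (l(r, W) = ((r + r)*(W + 4))*(-4) + 5 = ((2*r)*(4 + W))*(-4) + 5 = (2*r*(4 + W))*(-4) + 5 = -8*r*(4 + W) + 5 = 5 - 8*r*(4 + W))
l(-11, -18)*(-129 + t(12)) = (5 - 32*(-11) - 8*(-18)*(-11))*(-129 + 9) = (5 + 352 - 1584)*(-120) = -1227*(-120) = 147240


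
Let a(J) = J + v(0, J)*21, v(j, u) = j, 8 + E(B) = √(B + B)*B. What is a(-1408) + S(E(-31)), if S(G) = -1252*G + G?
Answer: 8600 + 38781*I*√62 ≈ 8600.0 + 3.0536e+5*I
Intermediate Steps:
E(B) = -8 + √2*B^(3/2) (E(B) = -8 + √(B + B)*B = -8 + √(2*B)*B = -8 + (√2*√B)*B = -8 + √2*B^(3/2))
S(G) = -1251*G
a(J) = J (a(J) = J + 0*21 = J + 0 = J)
a(-1408) + S(E(-31)) = -1408 - 1251*(-8 + √2*(-31)^(3/2)) = -1408 - 1251*(-8 + √2*(-31*I*√31)) = -1408 - 1251*(-8 - 31*I*√62) = -1408 + (10008 + 38781*I*√62) = 8600 + 38781*I*√62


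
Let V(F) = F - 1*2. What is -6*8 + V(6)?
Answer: -44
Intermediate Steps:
V(F) = -2 + F (V(F) = F - 2 = -2 + F)
-6*8 + V(6) = -6*8 + (-2 + 6) = -48 + 4 = -44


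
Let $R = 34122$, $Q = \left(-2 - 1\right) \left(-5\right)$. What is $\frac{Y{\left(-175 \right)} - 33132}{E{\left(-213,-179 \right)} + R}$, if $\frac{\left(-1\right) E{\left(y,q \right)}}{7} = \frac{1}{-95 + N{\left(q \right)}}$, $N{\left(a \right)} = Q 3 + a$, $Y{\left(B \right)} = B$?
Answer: $- \frac{7627303}{7813945} \approx -0.97611$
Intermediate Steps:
$Q = 15$ ($Q = \left(-3\right) \left(-5\right) = 15$)
$N{\left(a \right)} = 45 + a$ ($N{\left(a \right)} = 15 \cdot 3 + a = 45 + a$)
$E{\left(y,q \right)} = - \frac{7}{-50 + q}$ ($E{\left(y,q \right)} = - \frac{7}{-95 + \left(45 + q\right)} = - \frac{7}{-50 + q}$)
$\frac{Y{\left(-175 \right)} - 33132}{E{\left(-213,-179 \right)} + R} = \frac{-175 - 33132}{- \frac{7}{-50 - 179} + 34122} = - \frac{33307}{- \frac{7}{-229} + 34122} = - \frac{33307}{\left(-7\right) \left(- \frac{1}{229}\right) + 34122} = - \frac{33307}{\frac{7}{229} + 34122} = - \frac{33307}{\frac{7813945}{229}} = \left(-33307\right) \frac{229}{7813945} = - \frac{7627303}{7813945}$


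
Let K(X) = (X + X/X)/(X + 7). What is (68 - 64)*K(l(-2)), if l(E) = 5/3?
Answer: 16/13 ≈ 1.2308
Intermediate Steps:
l(E) = 5/3 (l(E) = 5*(⅓) = 5/3)
K(X) = (1 + X)/(7 + X) (K(X) = (X + 1)/(7 + X) = (1 + X)/(7 + X))
(68 - 64)*K(l(-2)) = (68 - 64)*((1 + 5/3)/(7 + 5/3)) = 4*((8/3)/(26/3)) = 4*((3/26)*(8/3)) = 4*(4/13) = 16/13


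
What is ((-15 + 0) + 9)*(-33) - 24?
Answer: 174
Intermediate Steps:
((-15 + 0) + 9)*(-33) - 24 = (-15 + 9)*(-33) - 24 = -6*(-33) - 24 = 198 - 24 = 174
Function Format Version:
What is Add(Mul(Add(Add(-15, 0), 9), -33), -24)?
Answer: 174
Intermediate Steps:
Add(Mul(Add(Add(-15, 0), 9), -33), -24) = Add(Mul(Add(-15, 9), -33), -24) = Add(Mul(-6, -33), -24) = Add(198, -24) = 174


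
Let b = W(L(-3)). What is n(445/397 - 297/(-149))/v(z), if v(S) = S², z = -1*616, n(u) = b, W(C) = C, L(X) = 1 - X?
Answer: 1/94864 ≈ 1.0541e-5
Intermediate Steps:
b = 4 (b = 1 - 1*(-3) = 1 + 3 = 4)
n(u) = 4
z = -616
n(445/397 - 297/(-149))/v(z) = 4/((-616)²) = 4/379456 = 4*(1/379456) = 1/94864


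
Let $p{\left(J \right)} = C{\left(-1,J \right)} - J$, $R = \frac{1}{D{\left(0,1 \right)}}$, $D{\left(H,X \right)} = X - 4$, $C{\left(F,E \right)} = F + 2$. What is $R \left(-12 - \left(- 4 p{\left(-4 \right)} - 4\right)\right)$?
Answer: $-4$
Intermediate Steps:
$C{\left(F,E \right)} = 2 + F$
$D{\left(H,X \right)} = -4 + X$
$R = - \frac{1}{3}$ ($R = \frac{1}{-4 + 1} = \frac{1}{-3} = - \frac{1}{3} \approx -0.33333$)
$p{\left(J \right)} = 1 - J$ ($p{\left(J \right)} = \left(2 - 1\right) - J = 1 - J$)
$R \left(-12 - \left(- 4 p{\left(-4 \right)} - 4\right)\right) = - \frac{-12 - \left(- 4 \left(1 - -4\right) - 4\right)}{3} = - \frac{-12 - \left(- 4 \left(1 + 4\right) - 4\right)}{3} = - \frac{-12 - \left(\left(-4\right) 5 - 4\right)}{3} = - \frac{-12 - \left(-20 - 4\right)}{3} = - \frac{-12 - -24}{3} = - \frac{-12 + 24}{3} = \left(- \frac{1}{3}\right) 12 = -4$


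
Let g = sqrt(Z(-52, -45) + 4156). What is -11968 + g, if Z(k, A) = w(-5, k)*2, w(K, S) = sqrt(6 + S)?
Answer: -11968 + sqrt(4156 + 2*I*sqrt(46)) ≈ -11904.0 + 0.10521*I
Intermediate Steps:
Z(k, A) = 2*sqrt(6 + k) (Z(k, A) = sqrt(6 + k)*2 = 2*sqrt(6 + k))
g = sqrt(4156 + 2*I*sqrt(46)) (g = sqrt(2*sqrt(6 - 52) + 4156) = sqrt(2*sqrt(-46) + 4156) = sqrt(2*(I*sqrt(46)) + 4156) = sqrt(2*I*sqrt(46) + 4156) = sqrt(4156 + 2*I*sqrt(46)) ≈ 64.467 + 0.105*I)
-11968 + g = -11968 + sqrt(4156 + 2*I*sqrt(46))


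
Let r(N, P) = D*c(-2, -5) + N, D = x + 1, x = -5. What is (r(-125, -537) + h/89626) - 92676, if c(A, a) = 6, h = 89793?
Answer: -8319443657/89626 ≈ -92824.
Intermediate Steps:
D = -4 (D = -5 + 1 = -4)
r(N, P) = -24 + N (r(N, P) = -4*6 + N = -24 + N)
(r(-125, -537) + h/89626) - 92676 = ((-24 - 125) + 89793/89626) - 92676 = (-149 + 89793*(1/89626)) - 92676 = (-149 + 89793/89626) - 92676 = -13264481/89626 - 92676 = -8319443657/89626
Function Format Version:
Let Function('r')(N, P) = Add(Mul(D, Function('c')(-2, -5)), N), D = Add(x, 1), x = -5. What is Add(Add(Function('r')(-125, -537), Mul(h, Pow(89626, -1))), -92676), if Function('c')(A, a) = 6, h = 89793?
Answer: Rational(-8319443657, 89626) ≈ -92824.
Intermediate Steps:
D = -4 (D = Add(-5, 1) = -4)
Function('r')(N, P) = Add(-24, N) (Function('r')(N, P) = Add(Mul(-4, 6), N) = Add(-24, N))
Add(Add(Function('r')(-125, -537), Mul(h, Pow(89626, -1))), -92676) = Add(Add(Add(-24, -125), Mul(89793, Pow(89626, -1))), -92676) = Add(Add(-149, Mul(89793, Rational(1, 89626))), -92676) = Add(Add(-149, Rational(89793, 89626)), -92676) = Add(Rational(-13264481, 89626), -92676) = Rational(-8319443657, 89626)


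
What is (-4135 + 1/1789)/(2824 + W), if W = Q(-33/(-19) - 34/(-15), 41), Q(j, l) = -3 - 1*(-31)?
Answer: -3698757/2551114 ≈ -1.4499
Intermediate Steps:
Q(j, l) = 28 (Q(j, l) = -3 + 31 = 28)
W = 28
(-4135 + 1/1789)/(2824 + W) = (-4135 + 1/1789)/(2824 + 28) = (-4135 + 1/1789)/2852 = -7397514/1789*1/2852 = -3698757/2551114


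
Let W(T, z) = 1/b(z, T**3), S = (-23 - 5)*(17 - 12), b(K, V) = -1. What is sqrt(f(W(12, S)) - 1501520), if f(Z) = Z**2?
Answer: I*sqrt(1501519) ≈ 1225.4*I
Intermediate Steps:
S = -140 (S = -28*5 = -140)
W(T, z) = -1 (W(T, z) = 1/(-1) = -1)
sqrt(f(W(12, S)) - 1501520) = sqrt((-1)**2 - 1501520) = sqrt(1 - 1501520) = sqrt(-1501519) = I*sqrt(1501519)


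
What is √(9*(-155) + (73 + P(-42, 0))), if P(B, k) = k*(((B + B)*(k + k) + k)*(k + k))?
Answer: I*√1322 ≈ 36.359*I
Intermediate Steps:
P(B, k) = 2*k²*(k + 4*B*k) (P(B, k) = k*(((2*B)*(2*k) + k)*(2*k)) = k*((4*B*k + k)*(2*k)) = k*((k + 4*B*k)*(2*k)) = k*(2*k*(k + 4*B*k)) = 2*k²*(k + 4*B*k))
√(9*(-155) + (73 + P(-42, 0))) = √(9*(-155) + (73 + 0³*(2 + 8*(-42)))) = √(-1395 + (73 + 0*(2 - 336))) = √(-1395 + (73 + 0*(-334))) = √(-1395 + (73 + 0)) = √(-1395 + 73) = √(-1322) = I*√1322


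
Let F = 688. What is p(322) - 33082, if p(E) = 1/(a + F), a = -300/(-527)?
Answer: -12004663305/362876 ≈ -33082.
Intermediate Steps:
a = 300/527 (a = -300*(-1/527) = 300/527 ≈ 0.56926)
p(E) = 527/362876 (p(E) = 1/(300/527 + 688) = 1/(362876/527) = 527/362876)
p(322) - 33082 = 527/362876 - 33082 = -12004663305/362876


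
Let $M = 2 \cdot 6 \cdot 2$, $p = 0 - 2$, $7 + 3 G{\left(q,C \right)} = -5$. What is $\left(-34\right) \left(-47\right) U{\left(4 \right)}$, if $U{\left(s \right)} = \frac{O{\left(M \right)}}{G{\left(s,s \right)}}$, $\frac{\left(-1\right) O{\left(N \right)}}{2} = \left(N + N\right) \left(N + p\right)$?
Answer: $843744$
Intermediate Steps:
$G{\left(q,C \right)} = -4$ ($G{\left(q,C \right)} = - \frac{7}{3} + \frac{1}{3} \left(-5\right) = - \frac{7}{3} - \frac{5}{3} = -4$)
$p = -2$
$M = 24$ ($M = 2 \cdot 12 = 24$)
$O{\left(N \right)} = - 4 N \left(-2 + N\right)$ ($O{\left(N \right)} = - 2 \left(N + N\right) \left(N - 2\right) = - 2 \cdot 2 N \left(-2 + N\right) = - 4 N \left(-2 + N\right)$)
$U{\left(s \right)} = 528$ ($U{\left(s \right)} = \frac{4 \cdot 24 \left(2 - 24\right)}{-4} = 4 \cdot 24 \left(2 - 24\right) \left(- \frac{1}{4}\right) = 4 \cdot 24 \left(-22\right) \left(- \frac{1}{4}\right) = \left(-2112\right) \left(- \frac{1}{4}\right) = 528$)
$\left(-34\right) \left(-47\right) U{\left(4 \right)} = \left(-34\right) \left(-47\right) 528 = 1598 \cdot 528 = 843744$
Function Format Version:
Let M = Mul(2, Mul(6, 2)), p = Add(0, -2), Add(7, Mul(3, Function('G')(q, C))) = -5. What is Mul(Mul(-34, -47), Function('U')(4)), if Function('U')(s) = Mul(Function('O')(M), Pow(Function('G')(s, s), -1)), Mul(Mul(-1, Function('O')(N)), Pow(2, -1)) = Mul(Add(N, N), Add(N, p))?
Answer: 843744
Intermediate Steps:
Function('G')(q, C) = -4 (Function('G')(q, C) = Add(Rational(-7, 3), Mul(Rational(1, 3), -5)) = Add(Rational(-7, 3), Rational(-5, 3)) = -4)
p = -2
M = 24 (M = Mul(2, 12) = 24)
Function('O')(N) = Mul(-4, N, Add(-2, N)) (Function('O')(N) = Mul(-2, Mul(Add(N, N), Add(N, -2))) = Mul(-2, Mul(Mul(2, N), Add(-2, N))) = Mul(-2, Mul(2, N, Add(-2, N))) = Mul(-4, N, Add(-2, N)))
Function('U')(s) = 528 (Function('U')(s) = Mul(Mul(4, 24, Add(2, Mul(-1, 24))), Pow(-4, -1)) = Mul(Mul(4, 24, Add(2, -24)), Rational(-1, 4)) = Mul(Mul(4, 24, -22), Rational(-1, 4)) = Mul(-2112, Rational(-1, 4)) = 528)
Mul(Mul(-34, -47), Function('U')(4)) = Mul(Mul(-34, -47), 528) = Mul(1598, 528) = 843744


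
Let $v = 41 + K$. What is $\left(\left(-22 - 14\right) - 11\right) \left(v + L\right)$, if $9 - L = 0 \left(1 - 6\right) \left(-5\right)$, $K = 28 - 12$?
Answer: $-3102$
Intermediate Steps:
$K = 16$
$L = 9$ ($L = 9 - 0 \left(1 - 6\right) \left(-5\right) = 9 - 0 \left(-5\right) \left(-5\right) = 9 - 0 \left(-5\right) = 9 - 0 = 9 + 0 = 9$)
$v = 57$ ($v = 41 + 16 = 57$)
$\left(\left(-22 - 14\right) - 11\right) \left(v + L\right) = \left(\left(-22 - 14\right) - 11\right) \left(57 + 9\right) = \left(-36 - 11\right) 66 = \left(-47\right) 66 = -3102$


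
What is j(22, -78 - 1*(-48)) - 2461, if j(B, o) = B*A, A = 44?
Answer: -1493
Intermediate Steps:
j(B, o) = 44*B (j(B, o) = B*44 = 44*B)
j(22, -78 - 1*(-48)) - 2461 = 44*22 - 2461 = 968 - 2461 = -1493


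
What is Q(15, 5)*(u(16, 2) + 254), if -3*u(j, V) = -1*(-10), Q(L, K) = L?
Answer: 3760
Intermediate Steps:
u(j, V) = -10/3 (u(j, V) = -(-1)*(-10)/3 = -1/3*10 = -10/3)
Q(15, 5)*(u(16, 2) + 254) = 15*(-10/3 + 254) = 15*(752/3) = 3760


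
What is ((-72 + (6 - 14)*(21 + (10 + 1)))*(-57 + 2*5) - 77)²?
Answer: 235284921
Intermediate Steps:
((-72 + (6 - 14)*(21 + (10 + 1)))*(-57 + 2*5) - 77)² = ((-72 - 8*(21 + 11))*(-57 + 10) - 77)² = ((-72 - 8*32)*(-47) - 77)² = ((-72 - 256)*(-47) - 77)² = (-328*(-47) - 77)² = (15416 - 77)² = 15339² = 235284921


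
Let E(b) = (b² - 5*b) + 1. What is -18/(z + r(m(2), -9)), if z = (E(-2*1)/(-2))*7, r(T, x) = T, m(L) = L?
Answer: 36/101 ≈ 0.35644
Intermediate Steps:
E(b) = 1 + b² - 5*b
z = -105/2 (z = ((1 + (-2*1)² - (-10))/(-2))*7 = ((1 + (-2)² - 5*(-2))*(-½))*7 = ((1 + 4 + 10)*(-½))*7 = (15*(-½))*7 = -15/2*7 = -105/2 ≈ -52.500)
-18/(z + r(m(2), -9)) = -18/(-105/2 + 2) = -18/(-101/2) = -18*(-2/101) = 36/101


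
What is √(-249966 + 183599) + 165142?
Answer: 165142 + I*√66367 ≈ 1.6514e+5 + 257.62*I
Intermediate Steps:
√(-249966 + 183599) + 165142 = √(-66367) + 165142 = I*√66367 + 165142 = 165142 + I*√66367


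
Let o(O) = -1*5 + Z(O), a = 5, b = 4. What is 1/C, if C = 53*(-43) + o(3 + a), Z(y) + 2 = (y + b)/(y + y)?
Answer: -4/9141 ≈ -0.00043759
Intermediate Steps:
Z(y) = -2 + (4 + y)/(2*y) (Z(y) = -2 + (y + 4)/(y + y) = -2 + (4 + y)/((2*y)) = -2 + (4 + y)*(1/(2*y)) = -2 + (4 + y)/(2*y))
o(O) = -13/2 + 2/O (o(O) = -1*5 + (-3/2 + 2/O) = -5 + (-3/2 + 2/O) = -13/2 + 2/O)
C = -9141/4 (C = 53*(-43) + (-13/2 + 2/(3 + 5)) = -2279 + (-13/2 + 2/8) = -2279 + (-13/2 + 2*(⅛)) = -2279 + (-13/2 + ¼) = -2279 - 25/4 = -9141/4 ≈ -2285.3)
1/C = 1/(-9141/4) = -4/9141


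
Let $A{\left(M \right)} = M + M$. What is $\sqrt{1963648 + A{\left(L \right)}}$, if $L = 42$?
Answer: $2 \sqrt{490933} \approx 1401.3$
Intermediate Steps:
$A{\left(M \right)} = 2 M$
$\sqrt{1963648 + A{\left(L \right)}} = \sqrt{1963648 + 2 \cdot 42} = \sqrt{1963648 + 84} = \sqrt{1963732} = 2 \sqrt{490933}$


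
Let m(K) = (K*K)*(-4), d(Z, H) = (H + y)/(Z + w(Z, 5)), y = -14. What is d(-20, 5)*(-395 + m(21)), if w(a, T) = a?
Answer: -19431/40 ≈ -485.77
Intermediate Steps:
d(Z, H) = (-14 + H)/(2*Z) (d(Z, H) = (H - 14)/(Z + Z) = (-14 + H)/((2*Z)) = (-14 + H)*(1/(2*Z)) = (-14 + H)/(2*Z))
m(K) = -4*K**2 (m(K) = K**2*(-4) = -4*K**2)
d(-20, 5)*(-395 + m(21)) = ((1/2)*(-14 + 5)/(-20))*(-395 - 4*21**2) = ((1/2)*(-1/20)*(-9))*(-395 - 4*441) = 9*(-395 - 1764)/40 = (9/40)*(-2159) = -19431/40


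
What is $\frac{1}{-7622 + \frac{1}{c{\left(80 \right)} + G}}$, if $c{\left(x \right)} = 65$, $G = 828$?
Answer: $- \frac{893}{6806445} \approx -0.0001312$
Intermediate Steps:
$\frac{1}{-7622 + \frac{1}{c{\left(80 \right)} + G}} = \frac{1}{-7622 + \frac{1}{65 + 828}} = \frac{1}{-7622 + \frac{1}{893}} = \frac{1}{- \frac{6806445}{893}} = - \frac{893}{6806445}$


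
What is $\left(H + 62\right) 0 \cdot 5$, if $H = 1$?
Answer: $0$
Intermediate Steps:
$\left(H + 62\right) 0 \cdot 5 = \left(1 + 62\right) 0 \cdot 5 = 63 \cdot 0 = 0$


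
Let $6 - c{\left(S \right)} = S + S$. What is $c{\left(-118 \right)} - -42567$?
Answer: $42809$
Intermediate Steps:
$c{\left(S \right)} = 6 - 2 S$ ($c{\left(S \right)} = 6 - \left(S + S\right) = 6 - 2 S$)
$c{\left(-118 \right)} - -42567 = \left(6 - -236\right) - -42567 = \left(6 + 236\right) + 42567 = 242 + 42567 = 42809$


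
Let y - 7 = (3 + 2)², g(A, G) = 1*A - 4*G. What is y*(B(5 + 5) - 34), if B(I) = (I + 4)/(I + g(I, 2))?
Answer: -3152/3 ≈ -1050.7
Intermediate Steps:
g(A, G) = A - 4*G
B(I) = (4 + I)/(-8 + 2*I) (B(I) = (I + 4)/(I + (I - 4*2)) = (4 + I)/(I + (I - 8)) = (4 + I)/(I + (-8 + I)) = (4 + I)/(-8 + 2*I))
y = 32 (y = 7 + (3 + 2)² = 7 + 5² = 7 + 25 = 32)
y*(B(5 + 5) - 34) = 32*((4 + (5 + 5))/(2*(-4 + (5 + 5))) - 34) = 32*((4 + 10)/(2*(-4 + 10)) - 34) = 32*((½)*14/6 - 34) = 32*((½)*(⅙)*14 - 34) = 32*(7/6 - 34) = 32*(-197/6) = -3152/3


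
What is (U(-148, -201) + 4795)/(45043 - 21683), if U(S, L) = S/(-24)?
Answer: 28807/140160 ≈ 0.20553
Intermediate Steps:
U(S, L) = -S/24 (U(S, L) = S*(-1/24) = -S/24)
(U(-148, -201) + 4795)/(45043 - 21683) = (-1/24*(-148) + 4795)/(45043 - 21683) = (37/6 + 4795)/23360 = (28807/6)*(1/23360) = 28807/140160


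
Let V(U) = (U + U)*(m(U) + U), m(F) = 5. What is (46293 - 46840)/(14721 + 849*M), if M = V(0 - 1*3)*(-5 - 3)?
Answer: -547/96225 ≈ -0.0056846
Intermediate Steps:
V(U) = 2*U*(5 + U) (V(U) = (U + U)*(5 + U) = (2*U)*(5 + U) = 2*U*(5 + U))
M = 96 (M = (2*(0 - 1*3)*(5 + (0 - 1*3)))*(-5 - 3) = (2*(0 - 3)*(5 + (0 - 3)))*(-8) = (2*(-3)*(5 - 3))*(-8) = (2*(-3)*2)*(-8) = -12*(-8) = 96)
(46293 - 46840)/(14721 + 849*M) = (46293 - 46840)/(14721 + 849*96) = -547/(14721 + 81504) = -547/96225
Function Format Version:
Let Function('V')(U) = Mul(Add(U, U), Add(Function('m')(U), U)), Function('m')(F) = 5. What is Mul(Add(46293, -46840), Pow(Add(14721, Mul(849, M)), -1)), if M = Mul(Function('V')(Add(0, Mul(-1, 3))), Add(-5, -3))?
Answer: Rational(-547, 96225) ≈ -0.0056846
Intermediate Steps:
Function('V')(U) = Mul(2, U, Add(5, U)) (Function('V')(U) = Mul(Add(U, U), Add(5, U)) = Mul(Mul(2, U), Add(5, U)) = Mul(2, U, Add(5, U)))
M = 96 (M = Mul(Mul(2, Add(0, Mul(-1, 3)), Add(5, Add(0, Mul(-1, 3)))), Add(-5, -3)) = Mul(Mul(2, Add(0, -3), Add(5, Add(0, -3))), -8) = Mul(Mul(2, -3, Add(5, -3)), -8) = Mul(Mul(2, -3, 2), -8) = Mul(-12, -8) = 96)
Mul(Add(46293, -46840), Pow(Add(14721, Mul(849, M)), -1)) = Mul(Add(46293, -46840), Pow(Add(14721, Mul(849, 96)), -1)) = Mul(-547, Pow(Add(14721, 81504), -1)) = Mul(-547, Pow(96225, -1)) = Mul(-547, Rational(1, 96225)) = Rational(-547, 96225)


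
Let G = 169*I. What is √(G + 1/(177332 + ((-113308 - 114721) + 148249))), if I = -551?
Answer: I*√55384810756639/24388 ≈ 305.15*I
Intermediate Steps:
G = -93119 (G = 169*(-551) = -93119)
√(G + 1/(177332 + ((-113308 - 114721) + 148249))) = √(-93119 + 1/(177332 + ((-113308 - 114721) + 148249))) = √(-93119 + 1/(177332 + (-228029 + 148249))) = √(-93119 + 1/(177332 - 79780)) = √(-93119 + 1/97552) = √(-9083944687/97552) = I*√55384810756639/24388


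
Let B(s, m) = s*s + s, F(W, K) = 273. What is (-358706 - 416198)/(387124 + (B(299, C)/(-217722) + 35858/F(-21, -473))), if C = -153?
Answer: -1919117753826/959070830605 ≈ -2.0010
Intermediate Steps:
B(s, m) = s + s² (B(s, m) = s² + s = s + s²)
(-358706 - 416198)/(387124 + (B(299, C)/(-217722) + 35858/F(-21, -473))) = (-358706 - 416198)/(387124 + ((299*(1 + 299))/(-217722) + 35858/273)) = -774904/(387124 + ((299*300)*(-1/217722) + 35858*(1/273))) = -774904/(387124 + (89700*(-1/217722) + 35858/273)) = -774904/(387124 + (-14950/36287 + 35858/273)) = -774904/(387124 + 1297097896/9906351) = -774904/3836283322420/9906351 = -774904*9906351/3836283322420 = -1919117753826/959070830605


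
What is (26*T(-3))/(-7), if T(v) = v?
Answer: 78/7 ≈ 11.143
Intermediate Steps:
(26*T(-3))/(-7) = (26*(-3))/(-7) = -78*(-⅐) = 78/7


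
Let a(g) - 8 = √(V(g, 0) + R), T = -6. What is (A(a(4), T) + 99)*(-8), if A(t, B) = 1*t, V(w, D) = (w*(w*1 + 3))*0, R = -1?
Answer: -856 - 8*I ≈ -856.0 - 8.0*I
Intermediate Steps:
V(w, D) = 0 (V(w, D) = (w*(w + 3))*0 = (w*(3 + w))*0 = 0)
a(g) = 8 + I (a(g) = 8 + √(0 - 1) = 8 + √(-1) = 8 + I)
A(t, B) = t
(A(a(4), T) + 99)*(-8) = ((8 + I) + 99)*(-8) = (107 + I)*(-8) = -856 - 8*I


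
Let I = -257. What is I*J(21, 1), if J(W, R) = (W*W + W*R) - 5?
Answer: -117449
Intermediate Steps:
J(W, R) = -5 + W**2 + R*W (J(W, R) = (W**2 + R*W) - 5 = -5 + W**2 + R*W)
I*J(21, 1) = -257*(-5 + 21**2 + 1*21) = -257*(-5 + 441 + 21) = -257*457 = -117449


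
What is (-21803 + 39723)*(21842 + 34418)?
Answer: 1008179200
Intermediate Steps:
(-21803 + 39723)*(21842 + 34418) = 17920*56260 = 1008179200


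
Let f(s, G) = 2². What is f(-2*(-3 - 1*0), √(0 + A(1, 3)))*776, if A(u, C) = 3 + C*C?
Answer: 3104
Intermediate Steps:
A(u, C) = 3 + C²
f(s, G) = 4
f(-2*(-3 - 1*0), √(0 + A(1, 3)))*776 = 4*776 = 3104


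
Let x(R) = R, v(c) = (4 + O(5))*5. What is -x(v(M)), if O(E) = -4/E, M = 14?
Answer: -16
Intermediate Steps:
v(c) = 16 (v(c) = (4 - 4/5)*5 = (4 - 4*⅕)*5 = (4 - ⅘)*5 = (16/5)*5 = 16)
-x(v(M)) = -1*16 = -16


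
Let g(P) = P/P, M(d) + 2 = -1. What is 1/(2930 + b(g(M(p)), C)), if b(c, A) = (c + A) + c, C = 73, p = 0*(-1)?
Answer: 1/3005 ≈ 0.00033278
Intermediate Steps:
p = 0
M(d) = -3 (M(d) = -2 - 1 = -3)
g(P) = 1
b(c, A) = A + 2*c (b(c, A) = (A + c) + c = A + 2*c)
1/(2930 + b(g(M(p)), C)) = 1/(2930 + (73 + 2*1)) = 1/(2930 + (73 + 2)) = 1/(2930 + 75) = 1/3005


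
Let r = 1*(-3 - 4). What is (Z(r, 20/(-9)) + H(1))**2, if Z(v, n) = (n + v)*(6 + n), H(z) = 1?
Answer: 7513081/6561 ≈ 1145.1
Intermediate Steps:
r = -7 (r = 1*(-7) = -7)
Z(v, n) = (6 + n)*(n + v)
(Z(r, 20/(-9)) + H(1))**2 = (((20/(-9))**2 + 6*(20/(-9)) + 6*(-7) + (20/(-9))*(-7)) + 1)**2 = (((20*(-1/9))**2 + 6*(20*(-1/9)) - 42 + (20*(-1/9))*(-7)) + 1)**2 = (((-20/9)**2 + 6*(-20/9) - 42 - 20/9*(-7)) + 1)**2 = ((400/81 - 40/3 - 42 + 140/9) + 1)**2 = (-2822/81 + 1)**2 = (-2741/81)**2 = 7513081/6561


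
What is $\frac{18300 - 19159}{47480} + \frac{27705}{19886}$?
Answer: $\frac{649175663}{472093640} \approx 1.3751$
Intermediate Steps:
$\frac{18300 - 19159}{47480} + \frac{27705}{19886} = \left(-859\right) \frac{1}{47480} + 27705 \cdot \frac{1}{19886} = - \frac{859}{47480} + \frac{27705}{19886} = \frac{649175663}{472093640}$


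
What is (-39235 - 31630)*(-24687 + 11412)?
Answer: 940732875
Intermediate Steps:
(-39235 - 31630)*(-24687 + 11412) = -70865*(-13275) = 940732875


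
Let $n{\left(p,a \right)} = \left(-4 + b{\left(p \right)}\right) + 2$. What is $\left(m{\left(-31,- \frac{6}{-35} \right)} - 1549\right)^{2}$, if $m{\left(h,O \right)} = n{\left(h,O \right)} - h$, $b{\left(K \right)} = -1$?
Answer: $2313441$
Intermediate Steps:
$n{\left(p,a \right)} = -3$ ($n{\left(p,a \right)} = \left(-4 - 1\right) + 2 = -5 + 2 = -3$)
$m{\left(h,O \right)} = -3 - h$
$\left(m{\left(-31,- \frac{6}{-35} \right)} - 1549\right)^{2} = \left(\left(-3 - -31\right) - 1549\right)^{2} = \left(\left(-3 + 31\right) - 1549\right)^{2} = \left(28 - 1549\right)^{2} = \left(-1521\right)^{2} = 2313441$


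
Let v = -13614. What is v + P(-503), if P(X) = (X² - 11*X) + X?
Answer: 244425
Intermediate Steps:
P(X) = X² - 10*X
v + P(-503) = -13614 - 503*(-10 - 503) = -13614 - 503*(-513) = -13614 + 258039 = 244425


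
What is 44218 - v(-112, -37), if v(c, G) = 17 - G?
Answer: 44164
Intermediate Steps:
44218 - v(-112, -37) = 44218 - (17 - 1*(-37)) = 44218 - (17 + 37) = 44218 - 1*54 = 44218 - 54 = 44164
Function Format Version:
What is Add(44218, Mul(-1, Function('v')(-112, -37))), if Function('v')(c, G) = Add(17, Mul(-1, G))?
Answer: 44164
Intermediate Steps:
Add(44218, Mul(-1, Function('v')(-112, -37))) = Add(44218, Mul(-1, Add(17, Mul(-1, -37)))) = Add(44218, Mul(-1, Add(17, 37))) = Add(44218, Mul(-1, 54)) = Add(44218, -54) = 44164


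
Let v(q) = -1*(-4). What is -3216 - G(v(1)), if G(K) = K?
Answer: -3220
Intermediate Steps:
v(q) = 4
-3216 - G(v(1)) = -3216 - 1*4 = -3216 - 4 = -3220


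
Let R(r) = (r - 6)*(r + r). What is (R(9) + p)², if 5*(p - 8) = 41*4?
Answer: 224676/25 ≈ 8987.0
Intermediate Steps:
p = 204/5 (p = 8 + (41*4)/5 = 8 + (⅕)*164 = 8 + 164/5 = 204/5 ≈ 40.800)
R(r) = 2*r*(-6 + r) (R(r) = (-6 + r)*(2*r) = 2*r*(-6 + r))
(R(9) + p)² = (2*9*(-6 + 9) + 204/5)² = (2*9*3 + 204/5)² = (54 + 204/5)² = (474/5)² = 224676/25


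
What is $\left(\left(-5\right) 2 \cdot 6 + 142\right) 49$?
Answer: $4018$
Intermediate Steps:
$\left(\left(-5\right) 2 \cdot 6 + 142\right) 49 = \left(\left(-10\right) 6 + 142\right) 49 = \left(-60 + 142\right) 49 = 82 \cdot 49 = 4018$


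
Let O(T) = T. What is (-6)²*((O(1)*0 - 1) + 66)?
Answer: 2340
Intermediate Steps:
(-6)²*((O(1)*0 - 1) + 66) = (-6)²*((1*0 - 1) + 66) = 36*((0 - 1) + 66) = 36*(-1 + 66) = 36*65 = 2340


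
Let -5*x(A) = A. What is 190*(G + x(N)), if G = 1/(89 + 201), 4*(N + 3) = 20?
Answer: -2185/29 ≈ -75.345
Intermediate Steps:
N = 2 (N = -3 + (¼)*20 = -3 + 5 = 2)
x(A) = -A/5
G = 1/290 ≈ 0.0034483
190*(G + x(N)) = 190*(1/290 - ⅕*2) = 190*(1/290 - ⅖) = 190*(-23/58) = -2185/29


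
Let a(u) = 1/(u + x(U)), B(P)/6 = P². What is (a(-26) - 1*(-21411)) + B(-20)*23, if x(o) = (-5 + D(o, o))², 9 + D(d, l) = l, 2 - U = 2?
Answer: 13023871/170 ≈ 76611.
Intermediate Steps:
U = 0 (U = 2 - 1*2 = 2 - 2 = 0)
D(d, l) = -9 + l
x(o) = (-14 + o)² (x(o) = (-5 + (-9 + o))² = (-14 + o)²)
B(P) = 6*P²
a(u) = 1/(196 + u) (a(u) = 1/(u + (-14 + 0)²) = 1/(u + (-14)²) = 1/(u + 196) = 1/(196 + u))
(a(-26) - 1*(-21411)) + B(-20)*23 = (1/(196 - 26) - 1*(-21411)) + (6*(-20)²)*23 = (1/170 + 21411) + (6*400)*23 = (1/170 + 21411) + 2400*23 = 3639871/170 + 55200 = 13023871/170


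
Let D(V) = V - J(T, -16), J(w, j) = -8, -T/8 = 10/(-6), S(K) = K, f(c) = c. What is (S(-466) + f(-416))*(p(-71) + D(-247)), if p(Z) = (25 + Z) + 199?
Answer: 75852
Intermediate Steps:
T = 40/3 (T = -80/(-6) = -80*(-1)/6 = -8*(-5/3) = 40/3 ≈ 13.333)
D(V) = 8 + V (D(V) = V - 1*(-8) = V + 8 = 8 + V)
p(Z) = 224 + Z
(S(-466) + f(-416))*(p(-71) + D(-247)) = (-466 - 416)*((224 - 71) + (8 - 247)) = -882*(153 - 239) = -882*(-86) = 75852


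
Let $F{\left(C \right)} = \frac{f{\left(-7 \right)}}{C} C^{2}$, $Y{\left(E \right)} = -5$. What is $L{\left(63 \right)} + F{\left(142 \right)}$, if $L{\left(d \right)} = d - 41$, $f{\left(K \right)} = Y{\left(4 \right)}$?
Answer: $-688$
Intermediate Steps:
$f{\left(K \right)} = -5$
$F{\left(C \right)} = - 5 C$ ($F{\left(C \right)} = - \frac{5}{C} C^{2} = - 5 C$)
$L{\left(d \right)} = -41 + d$ ($L{\left(d \right)} = d - 41 = -41 + d$)
$L{\left(63 \right)} + F{\left(142 \right)} = \left(-41 + 63\right) - 710 = 22 - 710 = -688$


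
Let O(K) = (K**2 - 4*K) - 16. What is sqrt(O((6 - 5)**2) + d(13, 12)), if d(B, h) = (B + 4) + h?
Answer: sqrt(10) ≈ 3.1623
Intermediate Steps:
d(B, h) = 4 + B + h (d(B, h) = (4 + B) + h = 4 + B + h)
O(K) = -16 + K**2 - 4*K
sqrt(O((6 - 5)**2) + d(13, 12)) = sqrt((-16 + ((6 - 5)**2)**2 - 4*(6 - 5)**2) + (4 + 13 + 12)) = sqrt((-16 + (1**2)**2 - 4*1**2) + 29) = sqrt((-16 + 1**2 - 4*1) + 29) = sqrt((-16 + 1 - 4) + 29) = sqrt(-19 + 29) = sqrt(10)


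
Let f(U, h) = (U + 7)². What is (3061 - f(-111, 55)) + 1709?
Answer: -6046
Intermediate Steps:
f(U, h) = (7 + U)²
(3061 - f(-111, 55)) + 1709 = (3061 - (7 - 111)²) + 1709 = (3061 - 1*(-104)²) + 1709 = (3061 - 1*10816) + 1709 = (3061 - 10816) + 1709 = -7755 + 1709 = -6046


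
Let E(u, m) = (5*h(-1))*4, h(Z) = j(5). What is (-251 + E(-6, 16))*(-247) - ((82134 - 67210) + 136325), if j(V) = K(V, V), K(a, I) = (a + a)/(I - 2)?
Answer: -317156/3 ≈ -1.0572e+5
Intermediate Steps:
K(a, I) = 2*a/(-2 + I) (K(a, I) = (2*a)/(-2 + I) = 2*a/(-2 + I))
j(V) = 2*V/(-2 + V)
h(Z) = 10/3 (h(Z) = 2*5/(-2 + 5) = 2*5/3 = 2*5*(1/3) = 10/3)
E(u, m) = 200/3 (E(u, m) = (5*(10/3))*4 = (50/3)*4 = 200/3)
(-251 + E(-6, 16))*(-247) - ((82134 - 67210) + 136325) = (-251 + 200/3)*(-247) - ((82134 - 67210) + 136325) = -553/3*(-247) - (14924 + 136325) = 136591/3 - 1*151249 = 136591/3 - 151249 = -317156/3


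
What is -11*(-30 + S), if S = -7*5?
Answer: 715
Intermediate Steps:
S = -35
-11*(-30 + S) = -11*(-30 - 35) = -11*(-65) = 715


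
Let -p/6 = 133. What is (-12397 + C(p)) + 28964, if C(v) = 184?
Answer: 16751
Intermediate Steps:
p = -798 (p = -6*133 = -798)
(-12397 + C(p)) + 28964 = (-12397 + 184) + 28964 = -12213 + 28964 = 16751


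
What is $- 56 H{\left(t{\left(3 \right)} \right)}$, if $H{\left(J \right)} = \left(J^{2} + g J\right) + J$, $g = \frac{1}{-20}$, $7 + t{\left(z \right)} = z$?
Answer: $- \frac{3416}{5} \approx -683.2$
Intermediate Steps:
$t{\left(z \right)} = -7 + z$
$g = - \frac{1}{20} \approx -0.05$
$H{\left(J \right)} = J^{2} + \frac{19 J}{20}$ ($H{\left(J \right)} = \left(J^{2} - \frac{J}{20}\right) + J = J^{2} + \frac{19 J}{20}$)
$- 56 H{\left(t{\left(3 \right)} \right)} = - 56 \frac{\left(-7 + 3\right) \left(19 + 20 \left(-7 + 3\right)\right)}{20} = - 56 \cdot \frac{1}{20} \left(-4\right) \left(19 + 20 \left(-4\right)\right) = - 56 \cdot \frac{1}{20} \left(-4\right) \left(19 - 80\right) = - 56 \cdot \frac{1}{20} \left(-4\right) \left(-61\right) = \left(-56\right) \frac{61}{5} = - \frac{3416}{5}$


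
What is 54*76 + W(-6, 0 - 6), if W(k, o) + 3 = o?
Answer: 4095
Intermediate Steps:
W(k, o) = -3 + o
54*76 + W(-6, 0 - 6) = 54*76 + (-3 + (0 - 6)) = 4104 + (-3 - 6) = 4104 - 9 = 4095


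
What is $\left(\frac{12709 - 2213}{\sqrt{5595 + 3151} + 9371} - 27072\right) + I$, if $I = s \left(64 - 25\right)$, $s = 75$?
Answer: $- \frac{2120174735549}{87806895} - \frac{10496 \sqrt{8746}}{87806895} \approx -24146.0$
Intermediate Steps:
$I = 2925$ ($I = 75 \left(64 - 25\right) = 75 \cdot 39 = 2925$)
$\left(\frac{12709 - 2213}{\sqrt{5595 + 3151} + 9371} - 27072\right) + I = \left(\frac{12709 - 2213}{\sqrt{5595 + 3151} + 9371} - 27072\right) + 2925 = \left(\frac{10496}{\sqrt{8746} + 9371} - 27072\right) + 2925 = \left(\frac{10496}{9371 + \sqrt{8746}} - 27072\right) + 2925 = \left(-27072 + \frac{10496}{9371 + \sqrt{8746}}\right) + 2925 = -24147 + \frac{10496}{9371 + \sqrt{8746}}$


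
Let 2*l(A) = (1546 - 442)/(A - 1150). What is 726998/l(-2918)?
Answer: -123226161/23 ≈ -5.3577e+6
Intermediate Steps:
l(A) = 552/(-1150 + A) (l(A) = ((1546 - 442)/(A - 1150))/2 = (1104/(-1150 + A))/2 = 552/(-1150 + A))
726998/l(-2918) = 726998/((552/(-1150 - 2918))) = 726998/((552/(-4068))) = 726998/((552*(-1/4068))) = 726998/(-46/339) = 726998*(-339/46) = -123226161/23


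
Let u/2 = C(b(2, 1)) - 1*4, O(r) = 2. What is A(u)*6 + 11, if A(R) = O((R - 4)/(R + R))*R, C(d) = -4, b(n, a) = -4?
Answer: -181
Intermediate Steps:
u = -16 (u = 2*(-4 - 1*4) = 2*(-4 - 4) = 2*(-8) = -16)
A(R) = 2*R
A(u)*6 + 11 = (2*(-16))*6 + 11 = -32*6 + 11 = -192 + 11 = -181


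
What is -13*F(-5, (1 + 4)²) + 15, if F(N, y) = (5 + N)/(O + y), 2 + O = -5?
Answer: 15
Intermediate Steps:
O = -7 (O = -2 - 5 = -7)
F(N, y) = (5 + N)/(-7 + y)
-13*F(-5, (1 + 4)²) + 15 = -13*(5 - 5)/(-7 + (1 + 4)²) + 15 = -13*0/(-7 + 5²) + 15 = -13*0/(-7 + 25) + 15 = -13*0/18 + 15 = -13*0 + 15 = 0 + 15 = 15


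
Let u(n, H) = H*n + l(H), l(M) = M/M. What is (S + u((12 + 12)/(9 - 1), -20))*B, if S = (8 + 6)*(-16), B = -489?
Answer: 138387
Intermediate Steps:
l(M) = 1
u(n, H) = 1 + H*n (u(n, H) = H*n + 1 = 1 + H*n)
S = -224 (S = 14*(-16) = -224)
(S + u((12 + 12)/(9 - 1), -20))*B = (-224 + (1 - 20*(12 + 12)/(9 - 1)))*(-489) = (-224 + (1 - 480/8))*(-489) = (-224 + (1 - 20*3))*(-489) = (-224 + (1 - 60))*(-489) = (-224 - 59)*(-489) = -283*(-489) = 138387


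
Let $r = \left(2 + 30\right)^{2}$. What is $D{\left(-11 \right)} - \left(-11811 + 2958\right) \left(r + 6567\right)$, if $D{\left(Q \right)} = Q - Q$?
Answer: $67203123$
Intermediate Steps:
$r = 1024$ ($r = 32^{2} = 1024$)
$D{\left(Q \right)} = 0$
$D{\left(-11 \right)} - \left(-11811 + 2958\right) \left(r + 6567\right) = 0 - \left(-11811 + 2958\right) \left(1024 + 6567\right) = 0 - \left(-8853\right) 7591 = 0 - -67203123 = 0 + 67203123 = 67203123$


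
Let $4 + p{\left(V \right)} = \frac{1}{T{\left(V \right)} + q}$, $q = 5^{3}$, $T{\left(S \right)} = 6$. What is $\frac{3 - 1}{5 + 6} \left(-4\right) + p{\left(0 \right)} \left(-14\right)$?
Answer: $\frac{79494}{1441} \approx 55.166$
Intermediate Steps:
$q = 125$
$p{\left(V \right)} = - \frac{523}{131}$ ($p{\left(V \right)} = -4 + \frac{1}{6 + 125} = -4 + \frac{1}{131} = - \frac{523}{131}$)
$\frac{3 - 1}{5 + 6} \left(-4\right) + p{\left(0 \right)} \left(-14\right) = \frac{3 - 1}{5 + 6} \left(-4\right) - - \frac{7322}{131} = \frac{2}{11} \left(-4\right) + \frac{7322}{131} = - \frac{8}{11} + \frac{7322}{131} = \frac{79494}{1441}$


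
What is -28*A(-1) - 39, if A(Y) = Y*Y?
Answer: -67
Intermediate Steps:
A(Y) = Y**2
-28*A(-1) - 39 = -28*(-1)**2 - 39 = -28*1 - 39 = -28 - 39 = -67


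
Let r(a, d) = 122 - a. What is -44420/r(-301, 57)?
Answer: -44420/423 ≈ -105.01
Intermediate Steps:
-44420/r(-301, 57) = -44420/(122 - 1*(-301)) = -44420/(122 + 301) = -44420/423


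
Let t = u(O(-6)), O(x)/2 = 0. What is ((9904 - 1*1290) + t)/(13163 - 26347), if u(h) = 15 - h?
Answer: -8629/13184 ≈ -0.65451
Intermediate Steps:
O(x) = 0 (O(x) = 2*0 = 0)
t = 15 (t = 15 - 1*0 = 15 + 0 = 15)
((9904 - 1*1290) + t)/(13163 - 26347) = ((9904 - 1*1290) + 15)/(13163 - 26347) = ((9904 - 1290) + 15)/(-13184) = (8614 + 15)*(-1/13184) = 8629*(-1/13184) = -8629/13184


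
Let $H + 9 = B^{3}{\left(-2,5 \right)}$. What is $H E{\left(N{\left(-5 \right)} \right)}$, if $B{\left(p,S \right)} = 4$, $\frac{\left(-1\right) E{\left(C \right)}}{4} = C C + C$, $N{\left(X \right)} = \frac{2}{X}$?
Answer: $\frac{264}{5} \approx 52.8$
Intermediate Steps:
$E{\left(C \right)} = - 4 C - 4 C^{2}$ ($E{\left(C \right)} = - 4 \left(C C + C\right) = - 4 \left(C^{2} + C\right) = - 4 \left(C + C^{2}\right) = - 4 C - 4 C^{2}$)
$H = 55$ ($H = -9 + 4^{3} = -9 + 64 = 55$)
$H E{\left(N{\left(-5 \right)} \right)} = 55 \left(- 4 \frac{2}{-5} \left(1 + \frac{2}{-5}\right)\right) = 55 \left(- 4 \cdot 2 \left(- \frac{1}{5}\right) \left(1 + 2 \left(- \frac{1}{5}\right)\right)\right) = 55 \left(\left(-4\right) \left(- \frac{2}{5}\right) \left(1 - \frac{2}{5}\right)\right) = 55 \left(\left(-4\right) \left(- \frac{2}{5}\right) \frac{3}{5}\right) = 55 \cdot \frac{24}{25} = \frac{264}{5}$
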